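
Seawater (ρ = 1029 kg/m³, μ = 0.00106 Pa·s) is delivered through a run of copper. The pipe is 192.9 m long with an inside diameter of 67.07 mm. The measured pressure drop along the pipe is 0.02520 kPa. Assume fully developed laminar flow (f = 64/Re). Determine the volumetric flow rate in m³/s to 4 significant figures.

For laminar flow, f = 64/Re with Re = ρVD/μ, so Darcy-Weisbach reduces to ΔP = 32μLV/D². Solving for V: V = ΔP·D²/(32μL) = 25.2·(0.06707)²/(32·0.00106·192.9) = 0.01732 m/s.
Check: Re = ρVD/μ = 1029·0.01732·0.06707/0.00106 = 1128 < 2300, so the laminar assumption holds.
Q = V·A = 0.01732·(π/4·0.06707²) = 6.121e-05 m³/s = 6.121×10^-5 m³/s.

Q ≈ 6.121×10^-5 m³/s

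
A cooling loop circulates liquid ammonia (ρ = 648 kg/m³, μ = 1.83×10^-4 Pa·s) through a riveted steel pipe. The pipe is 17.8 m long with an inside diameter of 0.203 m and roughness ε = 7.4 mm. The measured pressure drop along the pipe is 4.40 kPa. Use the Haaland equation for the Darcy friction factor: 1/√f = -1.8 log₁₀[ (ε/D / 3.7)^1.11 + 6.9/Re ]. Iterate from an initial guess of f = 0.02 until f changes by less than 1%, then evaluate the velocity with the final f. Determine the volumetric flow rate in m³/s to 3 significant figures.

Rearranging Darcy-Weisbach: V = √(2·ΔP·D/(f·L·ρ)). With ε/D = 0.0074/0.203 = 0.0365, iterate starting from f = 0.02:
  f = 0.02 → V = √(2·4400·0.203/(0.02·17.8·648)) = 2.783 m/s; Re = ρVD/μ = 2e+06; f → 0.06224
  f = 0.06224 → V = 1.578 m/s; Re = 1.134e+06; f → 0.06225
Converged (Δf/f < 1%). With the final f = 0.06225: V = √(2·4400·0.203/(0.06225·17.8·648)) = 1.577 m/s.
Q = V·A = 1.577·(π/4·0.203²) = 0.05105 m³/s = 0.0511 m³/s.

Q ≈ 0.0511 m³/s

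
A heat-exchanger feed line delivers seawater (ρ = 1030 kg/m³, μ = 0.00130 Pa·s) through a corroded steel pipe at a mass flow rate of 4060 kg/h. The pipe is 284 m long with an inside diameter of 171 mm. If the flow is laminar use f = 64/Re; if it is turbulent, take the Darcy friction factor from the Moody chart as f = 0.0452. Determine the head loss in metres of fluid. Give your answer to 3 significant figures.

ṁ = 4060 kg/h = 4060/3600 = 1.128 kg/s.
A = πD²/4 = π(0.171)²/4 = 0.02297 m²; mean velocity V = ṁ/(ρA) = 1.128/(1030 · 0.02297) = 0.04768 m/s.
Reynolds number Re = ρVD/μ = 1030 · 0.04768 · 0.171 / 0.0013 = 6459.
Re > 4000 → turbulent; use the Moody-chart value f = 0.0452.
Darcy-Weisbach: ΔP = f(L/D)(ρV²/2) = 0.0452·(284/0.171)·(1030·0.04768²/2) = 0.0452·1661·1.171 = 87.88 Pa.
Head loss h_f = ΔP/(ρg) = 87.88/(1030·9.81) = 0.00870 m.

h_f ≈ 0.00870 m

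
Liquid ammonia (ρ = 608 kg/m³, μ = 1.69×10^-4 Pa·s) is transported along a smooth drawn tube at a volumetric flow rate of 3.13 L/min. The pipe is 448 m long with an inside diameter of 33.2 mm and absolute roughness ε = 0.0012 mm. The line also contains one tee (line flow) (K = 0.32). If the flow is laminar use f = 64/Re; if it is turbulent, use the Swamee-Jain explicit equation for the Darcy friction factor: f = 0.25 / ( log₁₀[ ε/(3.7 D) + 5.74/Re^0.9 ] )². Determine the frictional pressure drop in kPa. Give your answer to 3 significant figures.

ΔP ≈ 0.507 kPa

Q = 3.13 L/min = 3.13/60000 = 5.217e-05 m³/s.
Cross-sectional area A = πD²/4 = π(0.0332)²/4 = 0.0008657 m²; mean velocity V = Q/A = 5.217e-05/0.0008657 = 0.06026 m/s.
Reynolds number Re = ρVD/μ = 608 · 0.06026 · 0.0332 / 0.000169 = 7198.
Re > 4000 → turbulent. Relative roughness ε/D = 1.2e-06/0.0332 = 3.61e-05. Swamee-Jain: f = 0.25/(log₁₀[3.61e-05/3.7 + 5.74/7198^0.9])² = 0.25/(log₁₀[9.77e-06 + 0.00194])² = 0.25/(-2.71)² = 0.03403.
Total minor-loss coefficient ΣK = 1·0.32 = 0.32.
ΔP = [f·L/D + ΣK]·(ρV²/2) = [0.03403·448/0.0332 + 0.32]·(608·0.06026²/2) = [459.2 + 0.32]·1.104 = 507.3 Pa.
ΔP = 507.3 Pa = 0.507 kPa.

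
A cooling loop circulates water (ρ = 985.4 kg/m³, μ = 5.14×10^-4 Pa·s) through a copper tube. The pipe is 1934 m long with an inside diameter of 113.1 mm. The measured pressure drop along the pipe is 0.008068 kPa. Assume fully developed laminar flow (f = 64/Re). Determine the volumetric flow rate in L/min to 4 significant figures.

Q ≈ 1.956 L/min

For laminar flow, f = 64/Re with Re = ρVD/μ, so Darcy-Weisbach reduces to ΔP = 32μLV/D². Solving for V: V = ΔP·D²/(32μL) = 8.068·(0.1131)²/(32·0.000514·1934) = 0.003244 m/s.
Check: Re = ρVD/μ = 985.4·0.003244·0.1131/0.000514 = 703.5 < 2300, so the laminar assumption holds.
Q = V·A = 0.003244·(π/4·0.1131²) = 3.259e-05 m³/s = 1.956 L/min.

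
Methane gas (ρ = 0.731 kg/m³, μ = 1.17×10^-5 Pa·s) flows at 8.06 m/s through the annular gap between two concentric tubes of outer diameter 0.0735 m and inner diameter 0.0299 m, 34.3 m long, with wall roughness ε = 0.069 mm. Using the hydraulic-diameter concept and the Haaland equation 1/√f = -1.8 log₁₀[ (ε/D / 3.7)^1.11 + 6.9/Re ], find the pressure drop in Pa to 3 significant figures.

Hydraulic diameter D_h = 4A/P = D_o - D_i = 0.0735 - 0.0299 = 0.0436 m.
Re = ρVD_h/μ = 0.731·8.06·0.0436/1.17e-05 = 2.196e+04.
ε/D_h = 6.9e-05/0.0436 = 0.00158; Haaland gives 1/√f = -1.8 log₁₀[0.000182+0.000314] = 5.947, so f = 0.02827.
ΔP = f(L/D_h)(ρV²/2) = 0.02827·34.3/0.0436·23.74 = 528.1 Pa.

ΔP ≈ 528 Pa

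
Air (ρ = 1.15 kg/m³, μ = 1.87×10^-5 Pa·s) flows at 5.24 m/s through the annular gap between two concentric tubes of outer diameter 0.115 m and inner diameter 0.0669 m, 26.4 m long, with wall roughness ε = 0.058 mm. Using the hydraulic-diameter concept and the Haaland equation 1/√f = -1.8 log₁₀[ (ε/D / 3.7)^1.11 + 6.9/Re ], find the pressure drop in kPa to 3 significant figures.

ΔP ≈ 0.255 kPa

Hydraulic diameter D_h = 4A/P = D_o - D_i = 0.115 - 0.0669 = 0.0481 m.
Re = ρVD_h/μ = 1.15·5.24·0.0481/1.87e-05 = 1.55e+04.
ε/D_h = 5.8e-05/0.0481 = 0.00121; Haaland gives 1/√f = -1.8 log₁₀[0.000135+0.000445] = 5.826, so f = 0.02946.
ΔP = f(L/D_h)(ρV²/2) = 0.02946·26.4/0.0481·15.79 = 255.3 Pa.
ΔP = 0.255 kPa.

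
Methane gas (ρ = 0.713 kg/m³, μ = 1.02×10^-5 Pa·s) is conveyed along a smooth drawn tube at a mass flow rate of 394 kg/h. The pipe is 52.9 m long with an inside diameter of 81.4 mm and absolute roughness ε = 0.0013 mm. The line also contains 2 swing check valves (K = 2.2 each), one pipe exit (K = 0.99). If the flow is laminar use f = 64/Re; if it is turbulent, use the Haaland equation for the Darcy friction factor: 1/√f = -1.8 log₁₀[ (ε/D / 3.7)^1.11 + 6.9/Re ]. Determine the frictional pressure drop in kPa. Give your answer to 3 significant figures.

ṁ = 394 kg/h = 394/3600 = 0.1094 kg/s.
A = πD²/4 = π(0.0814)²/4 = 0.005204 m²; mean velocity V = ṁ/(ρA) = 0.1094/(0.713 · 0.005204) = 29.5 m/s.
Reynolds number Re = ρVD/μ = 0.713 · 29.5 · 0.0814 / 1.02e-05 = 1.678e+05.
Re > 4000 → turbulent. Relative roughness ε/D = 1.3e-06/0.0814 = 1.6e-05. Haaland: 1/√f = -1.8 log₁₀[(1.6e-05/3.7)^1.11 + 6.9/1.678e+05] = -1.8 log₁₀[1.11e-06 + 4.11e-05] = 7.874, so f = 0.01613.
Total minor-loss coefficient ΣK = 2·2.2 + 1·0.99 = 5.39.
ΔP = [f·L/D + ΣK]·(ρV²/2) = [0.01613·52.9/0.0814 + 5.39]·(0.713·29.5²/2) = [10.48 + 5.39]·310.2 = 4923 Pa.
ΔP = 4923 Pa = 4.92 kPa.

ΔP ≈ 4.92 kPa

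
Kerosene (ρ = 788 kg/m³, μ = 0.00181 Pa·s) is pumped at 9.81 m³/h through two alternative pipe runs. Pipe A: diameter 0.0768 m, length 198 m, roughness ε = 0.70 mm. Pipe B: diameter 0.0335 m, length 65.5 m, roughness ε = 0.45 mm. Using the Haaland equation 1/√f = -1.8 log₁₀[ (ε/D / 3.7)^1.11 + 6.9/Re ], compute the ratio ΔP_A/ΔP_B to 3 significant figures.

Pipe A: V = Q/A = 0.002725/0.004632 = 0.5882 m/s; Re = 1.967e+04; ε/D = 0.00911; Haaland → f = 0.03966; ΔP_A = f(L/D)(ρV²/2) = 1.394e+04 Pa.
Pipe B: V = Q/A = 0.002725/0.0008814 = 3.092 m/s; Re = 4.509e+04; ε/D = 0.0134; Haaland → f = 0.04311; ΔP_B = f(L/D)(ρV²/2) = 3.174e+05 Pa.
ΔP_A/ΔP_B = 1.394e+04/3.174e+05 = 0.0439.

ΔP_A/ΔP_B ≈ 0.0439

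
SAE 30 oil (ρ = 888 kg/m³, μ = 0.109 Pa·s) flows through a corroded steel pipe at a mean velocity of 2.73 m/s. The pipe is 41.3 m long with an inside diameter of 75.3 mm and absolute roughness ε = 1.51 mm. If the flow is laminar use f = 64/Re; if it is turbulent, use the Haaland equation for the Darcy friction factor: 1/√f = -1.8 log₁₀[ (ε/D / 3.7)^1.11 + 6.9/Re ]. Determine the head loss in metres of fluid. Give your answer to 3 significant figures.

Reynolds number Re = ρVD/μ = 888 · 2.73 · 0.0753 / 0.109 = 1675.
Re < 2300 → laminar flow, so f = 64/Re = 64/1675 = 0.03822 (the turbulent correlation is not needed).
Darcy-Weisbach: ΔP = f(L/D)(ρV²/2) = 0.03822·(41.3/0.0753)·(888·2.73²/2) = 0.03822·548.5·3309 = 6.936e+04 Pa.
Head loss h_f = ΔP/(ρg) = 6.936e+04/(888·9.81) = 7.96 m.

h_f ≈ 7.96 m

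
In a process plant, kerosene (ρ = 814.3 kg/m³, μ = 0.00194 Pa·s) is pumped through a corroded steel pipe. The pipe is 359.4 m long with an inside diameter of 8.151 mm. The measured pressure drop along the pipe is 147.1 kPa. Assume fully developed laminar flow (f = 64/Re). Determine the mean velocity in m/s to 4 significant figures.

V ≈ 0.4380 m/s

For laminar flow, f = 64/Re with Re = ρVD/μ, so Darcy-Weisbach reduces to ΔP = 32μLV/D². Solving for V: V = ΔP·D²/(32μL) = 1.471e+05·(0.008151)²/(32·0.00194·359.4) = 0.438 m/s.
Check: Re = ρVD/μ = 814.3·0.438·0.008151/0.00194 = 1499 < 2300, so the laminar assumption holds.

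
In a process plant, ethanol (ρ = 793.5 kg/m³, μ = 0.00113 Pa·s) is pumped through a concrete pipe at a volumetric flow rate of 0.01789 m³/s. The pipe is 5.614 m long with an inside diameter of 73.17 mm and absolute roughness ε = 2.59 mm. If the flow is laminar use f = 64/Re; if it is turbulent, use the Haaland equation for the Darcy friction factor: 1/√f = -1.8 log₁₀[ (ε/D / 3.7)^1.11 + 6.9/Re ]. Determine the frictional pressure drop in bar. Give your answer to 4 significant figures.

Cross-sectional area A = πD²/4 = π(0.07317)²/4 = 0.004205 m²; mean velocity V = Q/A = 0.01789/0.004205 = 4.255 m/s.
Reynolds number Re = ρVD/μ = 793.5 · 4.255 · 0.07317 / 0.00113 = 2.186e+05.
Re > 4000 → turbulent. Relative roughness ε/D = 0.00259/0.07317 = 0.0354. Haaland: 1/√f = -1.8 log₁₀[(0.0354/3.7)^1.11 + 6.9/2.186e+05] = -1.8 log₁₀[0.00574 + 3.16e-05] = 4.03, so f = 0.06157.
Darcy-Weisbach: ΔP = f(L/D)(ρV²/2) = 0.06157·(5.614/0.07317)·(793.5·4.255²/2) = 0.06157·76.73·7182 = 3.393e+04 Pa.
ΔP = 3.393e+04 Pa = 0.3393 bar.

ΔP ≈ 0.3393 bar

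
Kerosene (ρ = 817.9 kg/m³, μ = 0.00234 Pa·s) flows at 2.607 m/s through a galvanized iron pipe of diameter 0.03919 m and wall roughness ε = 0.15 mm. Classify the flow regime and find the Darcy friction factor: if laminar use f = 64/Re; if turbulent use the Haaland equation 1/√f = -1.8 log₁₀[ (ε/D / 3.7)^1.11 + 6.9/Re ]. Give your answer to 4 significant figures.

f ≈ 0.03075

Re = ρVD/μ = 817.9·2.607·0.03919/0.00234 = 3.571e+04.
Re > 4000 → turbulent. ε/D = 0.00015/0.03919 = 0.00383; Haaland: 1/√f = -1.8 log₁₀[0.000486 + 0.000193] = 5.703, so f = 0.03075.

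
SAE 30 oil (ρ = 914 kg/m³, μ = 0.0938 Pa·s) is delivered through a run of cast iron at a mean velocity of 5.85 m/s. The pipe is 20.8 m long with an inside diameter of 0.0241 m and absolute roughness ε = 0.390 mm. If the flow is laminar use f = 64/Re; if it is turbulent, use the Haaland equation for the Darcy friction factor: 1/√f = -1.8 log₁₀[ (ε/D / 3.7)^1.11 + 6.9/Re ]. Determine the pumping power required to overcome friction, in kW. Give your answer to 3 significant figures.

Reynolds number Re = ρVD/μ = 914 · 5.85 · 0.0241 / 0.0938 = 1374.
Re < 2300 → laminar flow, so f = 64/Re = 64/1374 = 0.04659 (the turbulent correlation is not needed).
Darcy-Weisbach: ΔP = f(L/D)(ρV²/2) = 0.04659·(20.8/0.0241)·(914·5.85²/2) = 0.04659·863.1·1.564e+04 = 6.288e+05 Pa.
Q = V·A = 5.85·0.0004562 = 0.002669 m³/s.
Pumping power P = QΔP = 0.002669·6.288e+05 = 1678 W = 1.68 kW.

P ≈ 1.68 kW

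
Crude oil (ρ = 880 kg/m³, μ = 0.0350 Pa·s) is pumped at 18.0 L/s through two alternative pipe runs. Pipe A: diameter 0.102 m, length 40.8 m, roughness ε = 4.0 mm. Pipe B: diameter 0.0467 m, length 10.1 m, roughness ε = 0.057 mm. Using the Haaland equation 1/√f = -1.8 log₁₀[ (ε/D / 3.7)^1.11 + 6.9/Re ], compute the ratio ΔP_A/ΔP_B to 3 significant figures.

ΔP_A/ΔP_B ≈ 0.181

Pipe A: V = Q/A = 0.018/0.008171 = 2.203 m/s; Re = 5649; ε/D = 0.0392; Haaland → f = 0.06891; ΔP_A = f(L/D)(ρV²/2) = 5.885e+04 Pa.
Pipe B: V = Q/A = 0.018/0.001713 = 10.51 m/s; Re = 1.234e+04; ε/D = 0.00122; Haaland → f = 0.03096; ΔP_B = f(L/D)(ρV²/2) = 3.253e+05 Pa.
ΔP_A/ΔP_B = 5.885e+04/3.253e+05 = 0.181.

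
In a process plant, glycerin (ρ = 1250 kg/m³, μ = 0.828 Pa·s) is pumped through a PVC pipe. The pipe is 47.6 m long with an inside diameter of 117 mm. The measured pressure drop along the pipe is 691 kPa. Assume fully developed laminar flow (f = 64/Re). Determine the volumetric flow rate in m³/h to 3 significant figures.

Q ≈ 290 m³/h

For laminar flow, f = 64/Re with Re = ρVD/μ, so Darcy-Weisbach reduces to ΔP = 32μLV/D². Solving for V: V = ΔP·D²/(32μL) = 6.91e+05·(0.117)²/(32·0.828·47.6) = 7.5 m/s.
Check: Re = ρVD/μ = 1250·7.5·0.117/0.828 = 1325 < 2300, so the laminar assumption holds.
Q = V·A = 7.5·(π/4·0.117²) = 0.08064 m³/s = 290 m³/h.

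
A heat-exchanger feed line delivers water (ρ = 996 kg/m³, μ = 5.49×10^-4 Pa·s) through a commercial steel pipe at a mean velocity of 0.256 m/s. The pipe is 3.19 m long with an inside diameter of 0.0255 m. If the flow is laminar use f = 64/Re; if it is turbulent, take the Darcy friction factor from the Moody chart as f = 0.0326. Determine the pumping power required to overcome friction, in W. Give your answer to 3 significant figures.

Reynolds number Re = ρVD/μ = 996 · 0.256 · 0.0255 / 0.000549 = 1.184e+04.
Re > 4000 → turbulent; use the Moody-chart value f = 0.0326.
Darcy-Weisbach: ΔP = f(L/D)(ρV²/2) = 0.0326·(3.19/0.0255)·(996·0.256²/2) = 0.0326·125.1·32.64 = 133.1 Pa.
Q = V·A = 0.256·0.0005107 = 0.0001307 m³/s.
Pumping power P = QΔP = 0.0001307·133.1 = 0.01740 W = 0.0174 W.

P ≈ 0.0174 W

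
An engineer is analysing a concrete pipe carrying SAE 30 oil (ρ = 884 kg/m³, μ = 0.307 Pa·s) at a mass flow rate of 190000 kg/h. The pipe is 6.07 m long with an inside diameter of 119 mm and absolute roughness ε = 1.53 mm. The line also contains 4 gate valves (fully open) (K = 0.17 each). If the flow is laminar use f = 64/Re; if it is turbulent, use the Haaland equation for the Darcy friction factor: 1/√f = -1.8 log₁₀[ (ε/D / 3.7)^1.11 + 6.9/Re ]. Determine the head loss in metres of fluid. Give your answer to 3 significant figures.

h_f ≈ 3.61 m

ṁ = 190000 kg/h = 190000/3600 = 52.78 kg/s.
A = πD²/4 = π(0.119)²/4 = 0.01112 m²; mean velocity V = ṁ/(ρA) = 52.78/(884 · 0.01112) = 5.368 m/s.
Reynolds number Re = ρVD/μ = 884 · 5.368 · 0.119 / 0.307 = 1839.
Re < 2300 → laminar flow, so f = 64/Re = 64/1839 = 0.03479 (the turbulent correlation is not needed).
Total minor-loss coefficient ΣK = 4·0.17 = 0.68.
ΔP = [f·L/D + ΣK]·(ρV²/2) = [0.03479·6.07/0.119 + 0.68]·(884·5.368²/2) = [1.775 + 0.68]·1.274e+04 = 3.127e+04 Pa.
Head loss h_f = ΔP/(ρg) = 3.127e+04/(884·9.81) = 3.61 m.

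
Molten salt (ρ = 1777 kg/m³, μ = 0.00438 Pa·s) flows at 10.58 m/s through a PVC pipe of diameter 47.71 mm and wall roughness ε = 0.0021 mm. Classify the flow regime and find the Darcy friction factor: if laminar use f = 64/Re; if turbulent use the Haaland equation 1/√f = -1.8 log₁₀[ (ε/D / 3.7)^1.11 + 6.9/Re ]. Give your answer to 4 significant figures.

Re = ρVD/μ = 1777·10.58·0.04771/0.00438 = 2.048e+05.
Re > 4000 → turbulent. ε/D = 2.1e-06/0.04771 = 4.4e-05; Haaland: 1/√f = -1.8 log₁₀[3.42e-06 + 3.37e-05] = 7.975, so f = 0.01572.

f ≈ 0.01572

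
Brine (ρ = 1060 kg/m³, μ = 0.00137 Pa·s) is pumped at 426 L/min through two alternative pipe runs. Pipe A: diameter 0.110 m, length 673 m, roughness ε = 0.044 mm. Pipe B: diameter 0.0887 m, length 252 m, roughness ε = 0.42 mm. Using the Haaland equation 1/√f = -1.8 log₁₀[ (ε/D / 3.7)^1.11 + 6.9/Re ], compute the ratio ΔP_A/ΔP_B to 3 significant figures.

ΔP_A/ΔP_B ≈ 0.617

Pipe A: V = Q/A = 0.0071/0.009503 = 0.7471 m/s; Re = 6.359e+04; ε/D = 0.0004; Haaland → f = 0.02105; ΔP_A = f(L/D)(ρV²/2) = 3.809e+04 Pa.
Pipe B: V = Q/A = 0.0071/0.006179 = 1.149 m/s; Re = 7.886e+04; ε/D = 0.00474; Haaland → f = 0.03104; ΔP_B = f(L/D)(ρV²/2) = 6.17e+04 Pa.
ΔP_A/ΔP_B = 3.809e+04/6.17e+04 = 0.617.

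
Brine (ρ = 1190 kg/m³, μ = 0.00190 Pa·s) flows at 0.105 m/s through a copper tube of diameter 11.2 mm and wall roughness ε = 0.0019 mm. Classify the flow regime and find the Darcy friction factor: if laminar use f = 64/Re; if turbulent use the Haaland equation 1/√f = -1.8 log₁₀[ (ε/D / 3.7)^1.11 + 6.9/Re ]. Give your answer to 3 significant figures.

f ≈ 0.0869

Re = ρVD/μ = 1190·0.105·0.0112/0.0019 = 736.5.
Re < 2300 → laminar, so f = 64/Re = 0.08689 (roughness is irrelevant in laminar flow).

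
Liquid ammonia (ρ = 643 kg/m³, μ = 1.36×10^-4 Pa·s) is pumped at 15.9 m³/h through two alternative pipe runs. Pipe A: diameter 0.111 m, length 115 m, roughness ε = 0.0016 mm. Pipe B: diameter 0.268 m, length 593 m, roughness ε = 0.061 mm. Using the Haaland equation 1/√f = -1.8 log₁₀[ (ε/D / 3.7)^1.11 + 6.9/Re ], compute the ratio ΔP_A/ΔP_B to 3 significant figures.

Pipe A: V = Q/A = 0.004417/0.009677 = 0.4564 m/s; Re = 2.395e+05; ε/D = 1.44e-05; Haaland → f = 0.01507; ΔP_A = f(L/D)(ρV²/2) = 1046 Pa.
Pipe B: V = Q/A = 0.004417/0.05641 = 0.0783 m/s; Re = 9.921e+04; ε/D = 0.000228; Haaland → f = 0.01889; ΔP_B = f(L/D)(ρV²/2) = 82.37 Pa.
ΔP_A/ΔP_B = 1046/82.37 = 12.7.

ΔP_A/ΔP_B ≈ 12.7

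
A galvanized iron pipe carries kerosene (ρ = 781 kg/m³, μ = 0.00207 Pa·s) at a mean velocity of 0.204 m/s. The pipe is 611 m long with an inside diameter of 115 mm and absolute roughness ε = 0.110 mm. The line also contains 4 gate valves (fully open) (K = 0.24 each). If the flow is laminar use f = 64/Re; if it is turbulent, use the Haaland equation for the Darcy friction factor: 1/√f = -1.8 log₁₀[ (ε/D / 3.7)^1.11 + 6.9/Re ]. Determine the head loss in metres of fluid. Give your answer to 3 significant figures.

Reynolds number Re = ρVD/μ = 781 · 0.204 · 0.115 / 0.00207 = 8851.
Re > 4000 → turbulent. Relative roughness ε/D = 0.00011/0.115 = 0.000957. Haaland: 1/√f = -1.8 log₁₀[(0.000957/3.7)^1.11 + 6.9/8851] = -1.8 log₁₀[0.000104 + 0.00078] = 5.497, so f = 0.0331.
Total minor-loss coefficient ΣK = 4·0.24 = 0.96.
ΔP = [f·L/D + ΣK]·(ρV²/2) = [0.0331·611/0.115 + 0.96]·(781·0.204²/2) = [175.9 + 0.96]·16.25 = 2873 Pa.
Head loss h_f = ΔP/(ρg) = 2873/(781·9.81) = 0.375 m.

h_f ≈ 0.375 m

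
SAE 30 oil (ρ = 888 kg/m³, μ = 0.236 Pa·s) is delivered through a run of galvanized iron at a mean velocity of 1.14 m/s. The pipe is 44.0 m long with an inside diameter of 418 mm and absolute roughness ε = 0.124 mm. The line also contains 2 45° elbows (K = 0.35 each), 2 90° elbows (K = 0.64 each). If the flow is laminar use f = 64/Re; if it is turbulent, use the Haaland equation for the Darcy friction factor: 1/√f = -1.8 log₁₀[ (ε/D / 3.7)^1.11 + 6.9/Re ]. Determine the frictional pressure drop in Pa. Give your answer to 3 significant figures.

ΔP ≈ 3310 Pa

Reynolds number Re = ρVD/μ = 888 · 1.14 · 0.418 / 0.236 = 1793.
Re < 2300 → laminar flow, so f = 64/Re = 64/1793 = 0.03569 (the turbulent correlation is not needed).
Total minor-loss coefficient ΣK = 2·0.35 + 2·0.64 = 1.98.
ΔP = [f·L/D + ΣK]·(ρV²/2) = [0.03569·44/0.418 + 1.98]·(888·1.14²/2) = [3.757 + 1.98]·577 = 3311 Pa.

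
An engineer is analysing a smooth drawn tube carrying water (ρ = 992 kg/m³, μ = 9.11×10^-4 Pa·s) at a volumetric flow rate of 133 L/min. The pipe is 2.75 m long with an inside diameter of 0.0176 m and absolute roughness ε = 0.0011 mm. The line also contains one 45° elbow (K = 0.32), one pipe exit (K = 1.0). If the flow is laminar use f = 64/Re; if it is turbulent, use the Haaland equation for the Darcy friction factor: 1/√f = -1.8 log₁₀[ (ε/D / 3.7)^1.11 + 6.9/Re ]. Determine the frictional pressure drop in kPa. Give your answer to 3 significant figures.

Q = 133 L/min = 133/60000 = 0.002217 m³/s.
Cross-sectional area A = πD²/4 = π(0.0176)²/4 = 0.0002433 m²; mean velocity V = Q/A = 0.002217/0.0002433 = 9.111 m/s.
Reynolds number Re = ρVD/μ = 992 · 9.111 · 0.0176 / 0.000911 = 1.746e+05.
Re > 4000 → turbulent. Relative roughness ε/D = 1.1e-06/0.0176 = 6.25e-05. Haaland: 1/√f = -1.8 log₁₀[(6.25e-05/3.7)^1.11 + 6.9/1.746e+05] = -1.8 log₁₀[5.04e-06 + 3.95e-05] = 7.832, so f = 0.0163.
Total minor-loss coefficient ΣK = 1·0.32 + 1·1 = 1.32.
ΔP = [f·L/D + ΣK]·(ρV²/2) = [0.0163·2.75/0.0176 + 1.32]·(992·9.111²/2) = [2.547 + 1.32]·4.118e+04 = 1.592e+05 Pa.
ΔP = 1.592e+05 Pa = 159 kPa.

ΔP ≈ 159 kPa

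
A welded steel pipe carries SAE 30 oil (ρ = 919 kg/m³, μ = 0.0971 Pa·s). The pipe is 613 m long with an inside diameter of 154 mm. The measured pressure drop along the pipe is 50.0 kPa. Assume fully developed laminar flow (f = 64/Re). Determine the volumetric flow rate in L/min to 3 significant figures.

For laminar flow, f = 64/Re with Re = ρVD/μ, so Darcy-Weisbach reduces to ΔP = 32μLV/D². Solving for V: V = ΔP·D²/(32μL) = 5e+04·(0.154)²/(32·0.0971·613) = 0.6226 m/s.
Check: Re = ρVD/μ = 919·0.6226·0.154/0.0971 = 907.4 < 2300, so the laminar assumption holds.
Q = V·A = 0.6226·(π/4·0.154²) = 0.0116 m³/s = 696 L/min.

Q ≈ 696 L/min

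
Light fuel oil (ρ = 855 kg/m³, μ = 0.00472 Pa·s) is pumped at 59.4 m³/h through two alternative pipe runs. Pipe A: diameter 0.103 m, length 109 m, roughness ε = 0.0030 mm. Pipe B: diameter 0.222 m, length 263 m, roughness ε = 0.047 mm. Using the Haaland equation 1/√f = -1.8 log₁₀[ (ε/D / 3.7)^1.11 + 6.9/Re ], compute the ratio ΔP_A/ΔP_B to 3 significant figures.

Pipe A: V = Q/A = 0.0165/0.008332 = 1.98 m/s; Re = 3.695e+04; ε/D = 2.91e-05; Haaland → f = 0.02226; ΔP_A = f(L/D)(ρV²/2) = 3.949e+04 Pa.
Pipe B: V = Q/A = 0.0165/0.03871 = 0.4263 m/s; Re = 1.714e+04; ε/D = 0.000212; Haaland → f = 0.0271; ΔP_B = f(L/D)(ρV²/2) = 2494 Pa.
ΔP_A/ΔP_B = 3.949e+04/2494 = 15.8.

ΔP_A/ΔP_B ≈ 15.8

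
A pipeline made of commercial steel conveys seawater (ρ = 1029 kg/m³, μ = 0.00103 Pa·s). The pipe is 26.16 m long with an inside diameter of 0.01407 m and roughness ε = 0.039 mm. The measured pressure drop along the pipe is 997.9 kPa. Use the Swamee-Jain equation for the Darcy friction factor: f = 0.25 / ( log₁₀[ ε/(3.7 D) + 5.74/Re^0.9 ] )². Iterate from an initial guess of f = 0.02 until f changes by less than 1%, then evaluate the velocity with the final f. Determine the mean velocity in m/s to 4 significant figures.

V ≈ 6.169 m/s

Rearranging Darcy-Weisbach: V = √(2·ΔP·D/(f·L·ρ)). With ε/D = 3.9e-05/0.01407 = 0.00277, iterate starting from f = 0.02:
  f = 0.02 → V = √(2·9.979e+05·0.01407/(0.02·26.16·1029)) = 7.222 m/s; Re = ρVD/μ = 1.015e+05; f → 0.02719
  f = 0.02719 → V = 6.194 m/s; Re = 8.707e+04; f → 0.02741
Converged (Δf/f < 1%). With the final f = 0.02741: V = √(2·9.979e+05·0.01407/(0.02741·26.16·1029)) = 6.169 m/s.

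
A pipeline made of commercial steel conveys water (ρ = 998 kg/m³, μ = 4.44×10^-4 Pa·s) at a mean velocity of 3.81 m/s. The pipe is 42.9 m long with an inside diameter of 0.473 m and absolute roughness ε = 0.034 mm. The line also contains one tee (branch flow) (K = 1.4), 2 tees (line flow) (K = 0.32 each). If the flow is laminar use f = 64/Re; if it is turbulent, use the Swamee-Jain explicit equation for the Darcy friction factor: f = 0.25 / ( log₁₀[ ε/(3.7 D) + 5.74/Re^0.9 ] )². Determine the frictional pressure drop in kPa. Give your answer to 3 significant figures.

ΔP ≈ 22.6 kPa

Reynolds number Re = ρVD/μ = 998 · 3.81 · 0.473 / 0.000444 = 4.051e+06.
Re > 4000 → turbulent. Relative roughness ε/D = 3.4e-05/0.473 = 7.19e-05. Swamee-Jain: f = 0.25/(log₁₀[7.19e-05/3.7 + 5.74/4.051e+06^0.9])² = 0.25/(log₁₀[1.94e-05 + 6.49e-06])² = 0.25/(-4.586)² = 0.01188.
Total minor-loss coefficient ΣK = 1·1.4 + 2·0.32 = 2.04.
ΔP = [f·L/D + ΣK]·(ρV²/2) = [0.01188·42.9/0.473 + 2.04]·(998·3.81²/2) = [1.078 + 2.04]·7244 = 2.258e+04 Pa.
ΔP = 2.258e+04 Pa = 22.6 kPa.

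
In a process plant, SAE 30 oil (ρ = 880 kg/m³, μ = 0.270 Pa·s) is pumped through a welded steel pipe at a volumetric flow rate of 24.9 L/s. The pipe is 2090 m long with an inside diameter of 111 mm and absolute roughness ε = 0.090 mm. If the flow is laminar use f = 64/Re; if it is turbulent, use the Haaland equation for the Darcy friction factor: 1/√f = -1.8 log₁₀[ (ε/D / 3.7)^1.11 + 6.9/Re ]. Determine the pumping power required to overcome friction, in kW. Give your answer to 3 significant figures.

Q = 24.9 L/s = 24.9/1000 = 0.0249 m³/s.
Cross-sectional area A = πD²/4 = π(0.111)²/4 = 0.009677 m²; mean velocity V = Q/A = 0.0249/0.009677 = 2.573 m/s.
Reynolds number Re = ρVD/μ = 880 · 2.573 · 0.111 / 0.27 = 930.9.
Re < 2300 → laminar flow, so f = 64/Re = 64/930.9 = 0.06875 (the turbulent correlation is not needed).
Darcy-Weisbach: ΔP = f(L/D)(ρV²/2) = 0.06875·(2090/0.111)·(880·2.573²/2) = 0.06875·1.883e+04·2913 = 3.771e+06 Pa.
Pumping power P = QΔP = 0.0249·3.771e+06 = 93900 W = 93.9 kW.

P ≈ 93.9 kW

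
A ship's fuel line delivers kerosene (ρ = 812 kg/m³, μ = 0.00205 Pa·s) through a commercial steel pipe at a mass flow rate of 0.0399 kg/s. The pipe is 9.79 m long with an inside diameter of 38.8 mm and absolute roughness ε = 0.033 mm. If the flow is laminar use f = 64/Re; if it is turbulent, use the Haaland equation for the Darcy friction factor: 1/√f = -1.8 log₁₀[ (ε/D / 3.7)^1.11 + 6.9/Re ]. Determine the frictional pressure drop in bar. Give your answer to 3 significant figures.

ΔP ≈ 1.77×10^-4 bar

A = πD²/4 = π(0.0388)²/4 = 0.001182 m²; mean velocity V = ṁ/(ρA) = 0.0399/(812 · 0.001182) = 0.04156 m/s.
Reynolds number Re = ρVD/μ = 812 · 0.04156 · 0.0388 / 0.00205 = 638.7.
Re < 2300 → laminar flow, so f = 64/Re = 64/638.7 = 0.1002 (the turbulent correlation is not needed).
Darcy-Weisbach: ΔP = f(L/D)(ρV²/2) = 0.1002·(9.79/0.0388)·(812·0.04156²/2) = 0.1002·252.3·0.7012 = 17.73 Pa.
ΔP = 17.73 Pa = 1.77×10^-4 bar.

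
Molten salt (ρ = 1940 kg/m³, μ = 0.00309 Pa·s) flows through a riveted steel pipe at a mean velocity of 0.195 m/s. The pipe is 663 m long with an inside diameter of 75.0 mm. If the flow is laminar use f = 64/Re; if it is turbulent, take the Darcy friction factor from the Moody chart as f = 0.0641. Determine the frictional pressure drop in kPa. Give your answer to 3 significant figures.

ΔP ≈ 20.9 kPa

Reynolds number Re = ρVD/μ = 1940 · 0.195 · 0.075 / 0.00309 = 9182.
Re > 4000 → turbulent; use the Moody-chart value f = 0.0641.
Darcy-Weisbach: ΔP = f(L/D)(ρV²/2) = 0.0641·(663/0.075)·(1940·0.195²/2) = 0.0641·8840·36.88 = 2.09e+04 Pa.
ΔP = 2.09e+04 Pa = 20.9 kPa.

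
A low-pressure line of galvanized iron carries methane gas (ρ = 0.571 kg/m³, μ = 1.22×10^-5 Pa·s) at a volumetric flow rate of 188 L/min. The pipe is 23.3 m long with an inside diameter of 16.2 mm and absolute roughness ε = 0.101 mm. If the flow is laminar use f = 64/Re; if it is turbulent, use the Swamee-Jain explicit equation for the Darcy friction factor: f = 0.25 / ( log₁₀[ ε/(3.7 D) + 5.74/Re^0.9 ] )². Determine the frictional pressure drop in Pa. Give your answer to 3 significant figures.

Q = 188 L/min = 188/60000 = 0.003133 m³/s.
Cross-sectional area A = πD²/4 = π(0.0162)²/4 = 0.0002061 m²; mean velocity V = Q/A = 0.003133/0.0002061 = 15.2 m/s.
Reynolds number Re = ρVD/μ = 0.571 · 15.2 · 0.0162 / 1.22e-05 = 1.153e+04.
Re > 4000 → turbulent. Relative roughness ε/D = 0.000101/0.0162 = 0.00623. Swamee-Jain: f = 0.25/(log₁₀[0.00623/3.7 + 5.74/1.153e+04^0.9])² = 0.25/(log₁₀[0.00169 + 0.00127])² = 0.25/(-2.53)² = 0.03907.
Darcy-Weisbach: ΔP = f(L/D)(ρV²/2) = 0.03907·(23.3/0.0162)·(0.571·15.2²/2) = 0.03907·1438·65.98 = 3707 Pa.

ΔP ≈ 3710 Pa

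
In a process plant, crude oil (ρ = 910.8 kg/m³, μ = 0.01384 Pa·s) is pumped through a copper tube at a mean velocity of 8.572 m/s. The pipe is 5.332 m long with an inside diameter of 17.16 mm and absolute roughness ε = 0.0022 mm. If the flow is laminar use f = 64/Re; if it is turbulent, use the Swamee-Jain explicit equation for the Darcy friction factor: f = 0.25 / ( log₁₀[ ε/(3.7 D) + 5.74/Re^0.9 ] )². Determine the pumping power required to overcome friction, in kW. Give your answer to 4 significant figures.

Reynolds number Re = ρVD/μ = 910.8 · 8.572 · 0.01716 / 0.0138 = 9680.
Re > 4000 → turbulent. Relative roughness ε/D = 2.2e-06/0.01716 = 0.000128. Swamee-Jain: f = 0.25/(log₁₀[0.000128/3.7 + 5.74/9680^0.9])² = 0.25/(log₁₀[3.47e-05 + 0.00148])² = 0.25/(-2.818)² = 0.03147.
Darcy-Weisbach: ΔP = f(L/D)(ρV²/2) = 0.03147·(5.332/0.01716)·(910.8·8.572²/2) = 0.03147·310.7·3.346e+04 = 3.272e+05 Pa.
Q = V·A = 8.572·0.0002313 = 0.001982 m³/s.
Pumping power P = QΔP = 0.001982·3.272e+05 = 648.76 W = 0.6488 kW.

P ≈ 0.6488 kW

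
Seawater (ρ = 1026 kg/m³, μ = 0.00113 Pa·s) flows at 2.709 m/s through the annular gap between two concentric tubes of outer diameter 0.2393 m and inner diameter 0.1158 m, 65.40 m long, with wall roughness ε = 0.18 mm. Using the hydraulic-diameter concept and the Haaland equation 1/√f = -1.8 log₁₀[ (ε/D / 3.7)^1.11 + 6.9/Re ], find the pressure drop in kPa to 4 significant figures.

Hydraulic diameter D_h = 4A/P = D_o - D_i = 0.2393 - 0.1158 = 0.1235 m.
Re = ρVD_h/μ = 1026·2.709·0.1235/0.00113 = 3.038e+05.
ε/D_h = 0.00018/0.1235 = 0.00146; Haaland gives 1/√f = -1.8 log₁₀[0.000166+2.27e-05] = 6.702, so f = 0.02226.
ΔP = f(L/D_h)(ρV²/2) = 0.02226·65.4/0.1235·3765 = 4.438e+04 Pa.
ΔP = 44.38 kPa.

ΔP ≈ 44.38 kPa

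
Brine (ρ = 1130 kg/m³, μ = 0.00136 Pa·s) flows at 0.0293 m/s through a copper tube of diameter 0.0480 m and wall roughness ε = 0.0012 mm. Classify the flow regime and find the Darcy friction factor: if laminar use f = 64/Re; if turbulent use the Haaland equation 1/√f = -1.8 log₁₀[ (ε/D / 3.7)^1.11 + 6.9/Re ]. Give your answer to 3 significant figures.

f ≈ 0.0548

Re = ρVD/μ = 1130·0.0293·0.048/0.00136 = 1169.
Re < 2300 → laminar, so f = 64/Re = 0.05477 (roughness is irrelevant in laminar flow).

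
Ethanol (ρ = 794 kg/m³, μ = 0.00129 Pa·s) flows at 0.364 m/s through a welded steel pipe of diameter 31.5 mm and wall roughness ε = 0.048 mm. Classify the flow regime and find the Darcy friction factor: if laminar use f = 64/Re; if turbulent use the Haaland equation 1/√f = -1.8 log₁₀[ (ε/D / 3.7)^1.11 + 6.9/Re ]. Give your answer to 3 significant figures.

Re = ρVD/μ = 794·0.364·0.0315/0.00129 = 7057.
Re > 4000 → turbulent. ε/D = 4.8e-05/0.0315 = 0.00152; Haaland: 1/√f = -1.8 log₁₀[0.000175 + 0.000978] = 5.289, so f = 0.03575.

f ≈ 0.0357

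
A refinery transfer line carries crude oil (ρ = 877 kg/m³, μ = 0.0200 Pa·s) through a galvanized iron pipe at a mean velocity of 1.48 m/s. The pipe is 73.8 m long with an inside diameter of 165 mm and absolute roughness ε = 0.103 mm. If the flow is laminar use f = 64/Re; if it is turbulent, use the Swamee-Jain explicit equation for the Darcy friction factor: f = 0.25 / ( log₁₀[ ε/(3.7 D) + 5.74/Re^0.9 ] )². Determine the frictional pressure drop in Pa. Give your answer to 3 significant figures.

ΔP ≈ 13500 Pa

Reynolds number Re = ρVD/μ = 877 · 1.48 · 0.165 / 0.02 = 1.071e+04.
Re > 4000 → turbulent. Relative roughness ε/D = 0.000103/0.165 = 0.000624. Swamee-Jain: f = 0.25/(log₁₀[0.000624/3.7 + 5.74/1.071e+04^0.9])² = 0.25/(log₁₀[0.000169 + 0.00136])² = 0.25/(-2.817)² = 0.03151.
Darcy-Weisbach: ΔP = f(L/D)(ρV²/2) = 0.03151·(73.8/0.165)·(877·1.48²/2) = 0.03151·447.3·960.5 = 1.354e+04 Pa.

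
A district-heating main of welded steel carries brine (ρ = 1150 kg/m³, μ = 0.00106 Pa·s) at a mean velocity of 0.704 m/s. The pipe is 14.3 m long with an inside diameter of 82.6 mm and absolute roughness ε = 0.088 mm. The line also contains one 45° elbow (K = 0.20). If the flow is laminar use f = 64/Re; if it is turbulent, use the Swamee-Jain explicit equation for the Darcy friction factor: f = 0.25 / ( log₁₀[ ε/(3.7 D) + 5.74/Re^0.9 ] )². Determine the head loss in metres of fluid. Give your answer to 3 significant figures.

Reynolds number Re = ρVD/μ = 1150 · 0.704 · 0.0826 / 0.00106 = 6.309e+04.
Re > 4000 → turbulent. Relative roughness ε/D = 8.8e-05/0.0826 = 0.00107. Swamee-Jain: f = 0.25/(log₁₀[0.00107/3.7 + 5.74/6.309e+04^0.9])² = 0.25/(log₁₀[0.000288 + 0.000275])² = 0.25/(-3.25)² = 0.02367.
Total minor-loss coefficient ΣK = 1·0.2 = 0.2.
ΔP = [f·L/D + ΣK]·(ρV²/2) = [0.02367·14.3/0.0826 + 0.2]·(1150·0.704²/2) = [4.098 + 0.2]·285 = 1225 Pa.
Head loss h_f = ΔP/(ρg) = 1225/(1150·9.81) = 0.109 m.

h_f ≈ 0.109 m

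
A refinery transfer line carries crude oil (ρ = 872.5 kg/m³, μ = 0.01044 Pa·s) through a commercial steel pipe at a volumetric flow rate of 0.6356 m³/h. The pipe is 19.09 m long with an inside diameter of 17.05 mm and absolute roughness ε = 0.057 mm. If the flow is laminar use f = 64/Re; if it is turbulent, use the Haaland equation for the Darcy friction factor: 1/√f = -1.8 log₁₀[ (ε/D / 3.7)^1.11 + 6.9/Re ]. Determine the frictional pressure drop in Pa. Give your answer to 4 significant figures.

Q = 0.6356 m³/h = 0.6356/3600 = 0.0001766 m³/s.
Cross-sectional area A = πD²/4 = π(0.01705)²/4 = 0.0002283 m²; mean velocity V = Q/A = 0.0001766/0.0002283 = 0.7733 m/s.
Reynolds number Re = ρVD/μ = 872.5 · 0.7733 · 0.01705 / 0.0104 = 1102.
Re < 2300 → laminar flow, so f = 64/Re = 64/1102 = 0.05808 (the turbulent correlation is not needed).
Darcy-Weisbach: ΔP = f(L/D)(ρV²/2) = 0.05808·(19.09/0.01705)·(872.5·0.7733²/2) = 0.05808·1120·260.9 = 1.696e+04 Pa.

ΔP ≈ 16960 Pa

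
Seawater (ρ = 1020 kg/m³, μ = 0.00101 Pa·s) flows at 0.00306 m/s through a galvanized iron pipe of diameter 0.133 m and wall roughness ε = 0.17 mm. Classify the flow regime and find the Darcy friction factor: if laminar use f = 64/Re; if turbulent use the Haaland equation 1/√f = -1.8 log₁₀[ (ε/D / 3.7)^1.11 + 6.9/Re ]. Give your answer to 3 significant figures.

Re = ρVD/μ = 1020·0.00306·0.133/0.00101 = 411.
Re < 2300 → laminar, so f = 64/Re = 0.1557 (roughness is irrelevant in laminar flow).

f ≈ 0.156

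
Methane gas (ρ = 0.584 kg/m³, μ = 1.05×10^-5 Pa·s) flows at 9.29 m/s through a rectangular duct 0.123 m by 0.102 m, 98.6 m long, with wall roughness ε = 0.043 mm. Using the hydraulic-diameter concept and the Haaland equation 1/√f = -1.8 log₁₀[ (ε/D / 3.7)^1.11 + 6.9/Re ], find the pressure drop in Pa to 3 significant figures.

ΔP ≈ 476 Pa

Hydraulic diameter D_h = 4A/P = 4·(0.123·0.102)/(2·(0.123+0.102)) = 0.05018/0.45 = 0.1115 m.
Re = ρVD_h/μ = 0.584·9.29·0.1115/1.05e-05 = 5.762e+04.
ε/D_h = 4.3e-05/0.1115 = 0.000386; Haaland gives 1/√f = -1.8 log₁₀[3.8e-05+0.00012] = 6.844, so f = 0.02135.
ΔP = f(L/D_h)(ρV²/2) = 0.02135·98.6/0.1115·25.2 = 475.7 Pa.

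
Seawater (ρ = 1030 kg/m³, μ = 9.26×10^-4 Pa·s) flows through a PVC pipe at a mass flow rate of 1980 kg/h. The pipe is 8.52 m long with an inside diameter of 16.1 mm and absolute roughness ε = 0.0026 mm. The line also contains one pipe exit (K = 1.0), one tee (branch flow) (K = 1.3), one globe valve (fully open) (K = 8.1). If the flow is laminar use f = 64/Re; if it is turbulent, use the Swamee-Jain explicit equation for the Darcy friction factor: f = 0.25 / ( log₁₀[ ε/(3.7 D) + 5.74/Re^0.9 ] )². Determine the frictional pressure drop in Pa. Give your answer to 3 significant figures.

ΔP ≈ 77500 Pa

ṁ = 1980 kg/h = 1980/3600 = 0.55 kg/s.
A = πD²/4 = π(0.0161)²/4 = 0.0002036 m²; mean velocity V = ṁ/(ρA) = 0.55/(1030 · 0.0002036) = 2.623 m/s.
Reynolds number Re = ρVD/μ = 1030 · 2.623 · 0.0161 / 0.000926 = 4.697e+04.
Re > 4000 → turbulent. Relative roughness ε/D = 2.6e-06/0.0161 = 0.000161. Swamee-Jain: f = 0.25/(log₁₀[0.000161/3.7 + 5.74/4.697e+04^0.9])² = 0.25/(log₁₀[4.36e-05 + 0.000358])² = 0.25/(-3.396)² = 0.02168.
Total minor-loss coefficient ΣK = 1·1 + 1·1.3 + 1·8.1 = 10.4.
ΔP = [f·L/D + ΣK]·(ρV²/2) = [0.02168·8.52/0.0161 + 10.4]·(1030·2.623²/2) = [11.47 + 10.4]·3543 = 7.75e+04 Pa.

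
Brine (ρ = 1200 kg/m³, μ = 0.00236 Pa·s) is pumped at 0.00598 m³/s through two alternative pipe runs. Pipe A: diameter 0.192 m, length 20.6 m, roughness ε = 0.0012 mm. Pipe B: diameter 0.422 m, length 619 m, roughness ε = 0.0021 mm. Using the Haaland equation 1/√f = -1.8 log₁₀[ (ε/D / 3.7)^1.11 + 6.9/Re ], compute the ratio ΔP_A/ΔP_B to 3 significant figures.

Pipe A: V = Q/A = 0.00598/0.02895 = 0.2065 m/s; Re = 2.016e+04; ε/D = 6.25e-06; Haaland → f = 0.0257; ΔP_A = f(L/D)(ρV²/2) = 70.59 Pa.
Pipe B: V = Q/A = 0.00598/0.1399 = 0.04275 m/s; Re = 9174; ε/D = 4.98e-06; Haaland → f = 0.03163; ΔP_B = f(L/D)(ρV²/2) = 50.89 Pa.
ΔP_A/ΔP_B = 70.59/50.89 = 1.39.

ΔP_A/ΔP_B ≈ 1.39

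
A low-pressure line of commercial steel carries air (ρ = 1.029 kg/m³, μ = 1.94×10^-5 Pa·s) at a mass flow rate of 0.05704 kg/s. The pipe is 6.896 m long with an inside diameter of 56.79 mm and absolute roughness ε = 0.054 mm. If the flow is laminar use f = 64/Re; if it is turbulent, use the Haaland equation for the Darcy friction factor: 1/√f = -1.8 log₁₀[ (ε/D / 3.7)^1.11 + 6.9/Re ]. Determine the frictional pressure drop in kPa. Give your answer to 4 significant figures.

ΔP ≈ 0.6813 kPa

A = πD²/4 = π(0.05679)²/4 = 0.002533 m²; mean velocity V = ṁ/(ρA) = 0.05704/(1.029 · 0.002533) = 21.88 m/s.
Reynolds number Re = ρVD/μ = 1.029 · 21.88 · 0.05679 / 1.94e-05 = 6.592e+04.
Re > 4000 → turbulent. Relative roughness ε/D = 5.4e-05/0.05679 = 0.000951. Haaland: 1/√f = -1.8 log₁₀[(0.000951/3.7)^1.11 + 6.9/6.592e+04] = -1.8 log₁₀[0.000104 + 0.000105] = 6.627, so f = 0.02277.
Darcy-Weisbach: ΔP = f(L/D)(ρV²/2) = 0.02277·(6.896/0.05679)·(1.029·21.88²/2) = 0.02277·121.4·246.4 = 681.3 Pa.
ΔP = 681.3 Pa = 0.6813 kPa.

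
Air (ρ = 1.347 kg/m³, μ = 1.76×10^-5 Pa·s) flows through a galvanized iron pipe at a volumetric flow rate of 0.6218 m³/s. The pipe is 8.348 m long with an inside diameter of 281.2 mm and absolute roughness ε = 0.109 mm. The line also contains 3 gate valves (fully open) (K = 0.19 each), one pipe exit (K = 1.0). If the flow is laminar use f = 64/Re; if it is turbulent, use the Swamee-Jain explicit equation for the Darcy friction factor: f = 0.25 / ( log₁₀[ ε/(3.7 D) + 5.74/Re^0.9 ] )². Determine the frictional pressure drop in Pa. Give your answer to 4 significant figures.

ΔP ≈ 142.4 Pa

Cross-sectional area A = πD²/4 = π(0.2812)²/4 = 0.0621 m²; mean velocity V = Q/A = 0.6218/0.0621 = 10.01 m/s.
Reynolds number Re = ρVD/μ = 1.347 · 10.01 · 0.2812 / 1.76e-05 = 2.155e+05.
Re > 4000 → turbulent. Relative roughness ε/D = 0.000109/0.2812 = 0.000388. Swamee-Jain: f = 0.25/(log₁₀[0.000388/3.7 + 5.74/2.155e+05^0.9])² = 0.25/(log₁₀[0.000105 + 9.1e-05])² = 0.25/(-3.708)² = 0.01818.
Total minor-loss coefficient ΣK = 3·0.19 + 1·1 = 1.57.
ΔP = [f·L/D + ΣK]·(ρV²/2) = [0.01818·8.348/0.2812 + 1.57]·(1.347·10.01²/2) = [0.5397 + 1.57]·67.51 = 142.4 Pa.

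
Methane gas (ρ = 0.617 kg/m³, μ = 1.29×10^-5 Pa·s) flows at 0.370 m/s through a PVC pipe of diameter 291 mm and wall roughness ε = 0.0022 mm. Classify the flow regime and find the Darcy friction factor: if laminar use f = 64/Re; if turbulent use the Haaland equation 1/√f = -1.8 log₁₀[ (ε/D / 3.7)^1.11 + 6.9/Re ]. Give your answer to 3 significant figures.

Re = ρVD/μ = 0.617·0.37·0.291/1.29e-05 = 5150.
Re > 4000 → turbulent. ε/D = 2.2e-06/0.291 = 7.56e-06; Haaland: 1/√f = -1.8 log₁₀[4.84e-07 + 0.00134] = 5.171, so f = 0.0374.

f ≈ 0.0374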